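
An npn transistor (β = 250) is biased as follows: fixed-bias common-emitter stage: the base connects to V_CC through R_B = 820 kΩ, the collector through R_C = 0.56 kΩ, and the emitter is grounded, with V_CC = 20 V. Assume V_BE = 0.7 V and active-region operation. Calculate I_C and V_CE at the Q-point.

I_C ≈ 5.9 mA, V_CE ≈ 17 V

Base loop: V_CC = I_B·R_B + V_BE, so I_B = (20 − 0.7)/820 kΩ = 0.0235 mA.
In the active region I_C = β·I_B = 250 × 0.0235 = 5.88 mA.
Collector loop: V_CE = V_CC − I_C·R_C = 20 − 5.88×0.56 = 16.7 V.
Since V_CE = 16.7 V > V_CE(sat) ≈ 0.2 V, the transistor is in the active region as assumed.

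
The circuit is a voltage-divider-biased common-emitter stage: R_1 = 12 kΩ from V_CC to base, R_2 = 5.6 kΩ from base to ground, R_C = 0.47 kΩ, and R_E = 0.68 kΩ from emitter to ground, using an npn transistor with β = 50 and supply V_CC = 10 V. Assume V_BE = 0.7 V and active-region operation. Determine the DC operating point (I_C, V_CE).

Thevenize the base divider: V_Th = V_CC·R_2/(R_1+R_2) = 10×5.6/17.6 = 3.18 V, R_Th = R_1‖R_2 = 3.82 kΩ.
Base-emitter loop: V_Th = I_B·R_Th + V_BE + (β+1)I_B·R_E, so I_B = (3.18 − 0.7) / (3.82 + 51×0.68) = 0.0645 mA.
I_C = β·I_B = 50×0.0645 = 3.22 mA, and I_E = (β+1)I_B = 3.29 mA.
V_CE = V_CC − I_C·R_C − I_E·R_E = 10 − 3.22×0.47 − 3.29×0.68 = 6.25 V.
V_CE = 6.25 V > 0.2 V confirms active-region operation.

I_C ≈ 3.2 mA, V_CE ≈ 6.2 V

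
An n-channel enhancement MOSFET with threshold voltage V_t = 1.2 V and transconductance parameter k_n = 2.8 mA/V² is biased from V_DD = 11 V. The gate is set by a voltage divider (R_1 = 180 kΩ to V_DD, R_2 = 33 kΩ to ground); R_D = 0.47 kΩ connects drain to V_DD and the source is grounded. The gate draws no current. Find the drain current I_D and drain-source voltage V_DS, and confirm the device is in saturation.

I_D ≈ 0.36 mA, V_DS ≈ 11 V

V_G = V_DD·R_2/(R_1+R_2) = 11×33/213 = 1.7 V. With the source grounded, V_GS = V_G = 1.7 V.
Assume saturation: I_D = (k_n/2)(V_GS − V_t)² = (2.8/2)×(1.7 − 1.2)² = 1.4×0.504² = 0.356 mA.
V_DS = V_DD − I_D·R_D = 11 − 0.356×0.47 = 10.8 V.
Saturation requires V_DS ≥ V_GS − V_t = 0.504 V; 10.8 ≥ 0.504 ✓.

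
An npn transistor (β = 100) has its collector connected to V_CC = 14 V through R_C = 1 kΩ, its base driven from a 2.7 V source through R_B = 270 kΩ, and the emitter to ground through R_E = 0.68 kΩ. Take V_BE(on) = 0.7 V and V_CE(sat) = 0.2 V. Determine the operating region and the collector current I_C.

Assume active. Base-emitter loop: I_B = (V_BB − V_BE)/(R_B + (β+1)R_E) = (2.7 − 0.7)/(270 + 101×0.68) = 0.00591 mA.
I_C = β·I_B = 100×0.00591 = 0.591 mA.
V_CE = V_CC − I_C·R_C − I_E·R_E = 14 − 0.591×1 − 0.596×0.68 = 13 V > V_CE(sat), so the active-region assumption holds.

active; I_C ≈ 0.59 mA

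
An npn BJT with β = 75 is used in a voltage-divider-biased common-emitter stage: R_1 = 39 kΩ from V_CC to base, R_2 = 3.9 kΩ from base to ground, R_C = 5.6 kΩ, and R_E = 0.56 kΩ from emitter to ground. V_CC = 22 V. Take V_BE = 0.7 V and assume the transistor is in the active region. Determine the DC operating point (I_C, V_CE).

Thevenize the base divider: V_Th = V_CC·R_2/(R_1+R_2) = 22×3.9/42.9 = 2 V, R_Th = R_1‖R_2 = 3.55 kΩ.
Base-emitter loop: V_Th = I_B·R_Th + V_BE + (β+1)I_B·R_E, so I_B = (2 − 0.7) / (3.55 + 76×0.56) = 0.0282 mA.
I_C = β·I_B = 75×0.0282 = 2.11 mA, and I_E = (β+1)I_B = 2.14 mA.
V_CE = V_CC − I_C·R_C − I_E·R_E = 22 − 2.11×5.6 − 2.14×0.56 = 8.96 V.
V_CE = 8.96 V > 0.2 V confirms active-region operation.

I_C ≈ 2.1 mA, V_CE ≈ 9 V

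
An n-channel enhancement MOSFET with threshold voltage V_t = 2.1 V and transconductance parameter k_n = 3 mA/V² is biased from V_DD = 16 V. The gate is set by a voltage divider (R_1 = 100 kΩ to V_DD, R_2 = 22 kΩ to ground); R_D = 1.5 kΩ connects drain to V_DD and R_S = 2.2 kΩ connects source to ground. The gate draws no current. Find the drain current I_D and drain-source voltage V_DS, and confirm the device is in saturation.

I_D ≈ 0.19 mA, V_DS ≈ 15 V

V_G = V_DD·R_2/(R_1+R_2) = 16×22/122 = 2.89 V.
Assume saturation: I_D = (k_n/2)(V_GS − V_t)² with V_GS = V_G − I_D·R_S = 2.89 − 2.2·I_D.
Substituting gives 7.26·I_D² − 6.18·I_D + 0.925 = 0, with roots I_D = 0.194 or 0.658 mA.
The root I_D = 0.658 mA gives V_GS = 1.44 V ≤ V_t, so take I_D = 0.194 mA.
Then V_GS = 2.46 V and V_DS = V_DD − I_D(R_D+R_S) = 16 − 0.194×3.7 = 15.3 V.
Saturation requires V_DS ≥ V_GS − V_t = 0.359 V; 15.3 ≥ 0.359 ✓.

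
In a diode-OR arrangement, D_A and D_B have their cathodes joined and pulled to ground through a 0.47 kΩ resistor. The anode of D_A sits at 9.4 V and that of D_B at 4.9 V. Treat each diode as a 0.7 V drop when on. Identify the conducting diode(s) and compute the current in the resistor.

Only D_A conducts; I_R ≈ 19 mA

Assume both conduct. Then node N would need to be at both 9.4−0.7 = 8.7 V and 4.9−0.7 = 4.2 V, which is impossible.
Assume only D_A conducts: V_N = 9.4 − 0.7 = 8.7 V, so I_R = 8.7/0.47 = 18.5 mA.
Check D_B: its anode-to-cathode voltage is 4.9 − 8.7 = -3.8 V < 0.7 V, so it is off. The assumption is consistent.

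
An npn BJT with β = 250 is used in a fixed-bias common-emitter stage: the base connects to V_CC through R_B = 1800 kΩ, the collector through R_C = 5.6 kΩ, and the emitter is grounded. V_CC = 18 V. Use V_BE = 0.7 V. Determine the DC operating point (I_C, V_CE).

Base loop: V_CC = I_B·R_B + V_BE, so I_B = (18 − 0.7)/1800 kΩ = 0.00961 mA.
In the active region I_C = β·I_B = 250 × 0.00961 = 2.4 mA.
Collector loop: V_CE = V_CC − I_C·R_C = 18 − 2.4×5.6 = 4.54 V.
Since V_CE = 4.54 V > V_CE(sat) ≈ 0.2 V, the transistor is in the active region as assumed.

I_C ≈ 2.4 mA, V_CE ≈ 4.5 V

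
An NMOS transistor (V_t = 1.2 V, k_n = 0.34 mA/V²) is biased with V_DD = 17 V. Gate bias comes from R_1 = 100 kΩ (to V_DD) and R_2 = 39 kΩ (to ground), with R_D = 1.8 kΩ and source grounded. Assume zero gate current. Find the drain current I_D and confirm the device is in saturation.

I_D ≈ 2.2 mA

V_G = V_DD·R_2/(R_1+R_2) = 17×39/139 = 4.77 V. With the source grounded, V_GS = V_G = 4.77 V.
Assume saturation: I_D = (k_n/2)(V_GS − V_t)² = (0.34/2)×(4.77 − 1.2)² = 0.17×3.57² = 2.17 mA.
V_DS = V_DD − I_D·R_D = 17 − 2.17×1.8 = 13.1 V.
Saturation requires V_DS ≥ V_GS − V_t = 3.57 V; 13.1 ≥ 3.57 ✓.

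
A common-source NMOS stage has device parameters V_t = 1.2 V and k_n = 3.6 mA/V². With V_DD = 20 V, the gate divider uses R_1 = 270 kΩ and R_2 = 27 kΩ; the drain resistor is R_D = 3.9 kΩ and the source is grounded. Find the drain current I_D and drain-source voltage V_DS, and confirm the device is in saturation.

V_G = V_DD·R_2/(R_1+R_2) = 20×27/297 = 1.82 V. With the source grounded, V_GS = V_G = 1.82 V.
Assume saturation: I_D = (k_n/2)(V_GS − V_t)² = (3.6/2)×(1.82 − 1.2)² = 1.8×0.618² = 0.688 mA.
V_DS = V_DD − I_D·R_D = 20 − 0.688×3.9 = 17.3 V.
Saturation requires V_DS ≥ V_GS − V_t = 0.618 V; 17.3 ≥ 0.618 ✓.

I_D ≈ 0.69 mA, V_DS ≈ 17 V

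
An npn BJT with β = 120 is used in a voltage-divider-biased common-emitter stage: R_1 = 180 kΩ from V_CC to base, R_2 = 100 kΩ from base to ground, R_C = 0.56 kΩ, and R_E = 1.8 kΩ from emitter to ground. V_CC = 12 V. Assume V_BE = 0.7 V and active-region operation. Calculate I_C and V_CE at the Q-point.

I_C ≈ 1.5 mA, V_CE ≈ 8.4 V

Thevenize the base divider: V_Th = V_CC·R_2/(R_1+R_2) = 12×100/280 = 4.29 V, R_Th = R_1‖R_2 = 64.3 kΩ.
Base-emitter loop: V_Th = I_B·R_Th + V_BE + (β+1)I_B·R_E, so I_B = (4.29 − 0.7) / (64.3 + 121×1.8) = 0.0127 mA.
I_C = β·I_B = 120×0.0127 = 1.53 mA, and I_E = (β+1)I_B = 1.54 mA.
V_CE = V_CC − I_C·R_C − I_E·R_E = 12 − 1.53×0.56 − 1.54×1.8 = 8.38 V.
V_CE = 8.38 V > 0.2 V confirms active-region operation.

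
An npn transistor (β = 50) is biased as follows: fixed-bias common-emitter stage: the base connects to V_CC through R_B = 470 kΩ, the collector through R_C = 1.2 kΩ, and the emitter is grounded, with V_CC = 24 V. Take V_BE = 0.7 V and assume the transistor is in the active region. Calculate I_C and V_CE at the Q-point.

Base loop: V_CC = I_B·R_B + V_BE, so I_B = (24 − 0.7)/470 kΩ = 0.0496 mA.
In the active region I_C = β·I_B = 50 × 0.0496 = 2.48 mA.
Collector loop: V_CE = V_CC − I_C·R_C = 24 − 2.48×1.2 = 21 V.
Since V_CE = 21 V > V_CE(sat) ≈ 0.2 V, the transistor is in the active region as assumed.

I_C ≈ 2.5 mA, V_CE ≈ 21 V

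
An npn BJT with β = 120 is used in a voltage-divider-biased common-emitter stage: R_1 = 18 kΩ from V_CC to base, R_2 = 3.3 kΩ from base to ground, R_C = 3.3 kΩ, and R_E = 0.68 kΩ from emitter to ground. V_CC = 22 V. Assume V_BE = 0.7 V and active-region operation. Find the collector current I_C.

Thevenize the base divider: V_Th = V_CC·R_2/(R_1+R_2) = 22×3.3/21.3 = 3.41 V, R_Th = R_1‖R_2 = 2.79 kΩ.
Base-emitter loop: V_Th = I_B·R_Th + V_BE + (β+1)I_B·R_E, so I_B = (3.41 − 0.7) / (2.79 + 121×0.68) = 0.0318 mA.
I_C = β·I_B = 120×0.0318 = 3.82 mA, and I_E = (β+1)I_B = 3.85 mA.
V_CE = V_CC − I_C·R_C − I_E·R_E = 22 − 3.82×3.3 − 3.85×0.68 = 6.77 V.
V_CE = 6.77 V > 0.2 V confirms active-region operation.

I_C ≈ 3.8 mA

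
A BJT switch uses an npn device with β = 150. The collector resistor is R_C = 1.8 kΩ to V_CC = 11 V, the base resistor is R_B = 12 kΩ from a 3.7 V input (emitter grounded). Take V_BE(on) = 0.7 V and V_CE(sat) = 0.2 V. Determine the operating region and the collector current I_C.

saturation; I_C ≈ 6 mA

Assume active: I_B = (3.7 − 0.7)/12 = 0.25 mA, giving I_C = β·I_B = 37.5 mA.
But then V_CE = 11 − 37.5×1.8 = -56.5 V < V_CE(sat) = 0.2 V — impossible in the active region.
So the transistor is saturated. With V_CE = 0.2 V, I_C = (V_CC − 0.2)/R_C = 10.8/1.8 = 6 mA.
Check: β·I_B = 37.5 mA > I_C = 6 mA, confirming saturation.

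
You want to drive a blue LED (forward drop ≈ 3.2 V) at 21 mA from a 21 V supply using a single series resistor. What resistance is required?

R ≈ 0.85 kΩ

The resistor drops V_S − V_D = 21 − 3.2 = 17.8 V at 21 mA.
R = 17.8 V / 21 mA = 0.848 kΩ.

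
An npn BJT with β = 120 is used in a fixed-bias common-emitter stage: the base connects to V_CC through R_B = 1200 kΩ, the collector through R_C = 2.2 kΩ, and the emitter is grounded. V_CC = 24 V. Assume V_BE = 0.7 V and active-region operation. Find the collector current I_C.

I_C ≈ 2.3 mA

Base loop: V_CC = I_B·R_B + V_BE, so I_B = (24 − 0.7)/1200 kΩ = 0.0194 mA.
In the active region I_C = β·I_B = 120 × 0.0194 = 2.33 mA.
Collector loop: V_CE = V_CC − I_C·R_C = 24 − 2.33×2.2 = 18.9 V.
Since V_CE = 18.9 V > V_CE(sat) ≈ 0.2 V, the transistor is in the active region as assumed.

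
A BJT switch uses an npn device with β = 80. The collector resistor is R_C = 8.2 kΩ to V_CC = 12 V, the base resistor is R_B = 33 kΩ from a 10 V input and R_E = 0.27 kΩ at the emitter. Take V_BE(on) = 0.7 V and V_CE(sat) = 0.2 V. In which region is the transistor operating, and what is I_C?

saturation; I_C ≈ 1.4 mA

Assume active: I_B = (10 − 0.7)/(33 + 81×0.27) = 0.169 mA, I_C = β·I_B = 13.6 mA.
Then V_CE = 12 − 13.6×8.2 − 13.7×0.27 = -103 V < 0.2 V — the active assumption fails.
Re-solve with V_CE = 0.2 V. KCL at the emitter: V_E/R_E = (V_BB−0.7−V_E)/R_B + (V_CC−0.2−V_E)/R_C, giving V_E = 0.446 V.
I_C = (V_CC − 0.2 − V_E)/R_C = (11.8 − 0.446)/8.2 = 1.38 mA.
Check: I_B = (9.3 − 0.446)/33 = 0.268 mA, and β·I_B = 21.5 mA > I_C, confirming saturation.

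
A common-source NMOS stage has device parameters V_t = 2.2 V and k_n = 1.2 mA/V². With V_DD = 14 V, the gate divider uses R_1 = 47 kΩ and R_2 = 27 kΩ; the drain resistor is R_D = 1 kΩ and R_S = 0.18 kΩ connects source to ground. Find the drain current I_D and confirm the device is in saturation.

I_D ≈ 3.2 mA

V_G = V_DD·R_2/(R_1+R_2) = 14×27/74 = 5.11 V.
Assume saturation: I_D = (k_n/2)(V_GS − V_t)² with V_GS = V_G − I_D·R_S = 5.11 − 0.18·I_D.
Substituting gives 0.0194·I_D² − 1.63·I_D + 5.07 = 0, with roots I_D = 3.24 or 80.5 mA.
The root I_D = 80.5 mA gives V_GS = -9.38 V ≤ V_t, so take I_D = 3.24 mA.
Then V_GS = 4.52 V and V_DS = V_DD − I_D(R_D+R_S) = 14 − 3.24×1.18 = 10.2 V.
Saturation requires V_DS ≥ V_GS − V_t = 2.32 V; 10.2 ≥ 2.32 ✓.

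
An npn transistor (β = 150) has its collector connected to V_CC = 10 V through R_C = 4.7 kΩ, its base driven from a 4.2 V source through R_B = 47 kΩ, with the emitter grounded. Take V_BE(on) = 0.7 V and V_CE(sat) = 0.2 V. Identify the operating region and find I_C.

Assume active: I_B = (4.2 − 0.7)/47 = 0.0745 mA, giving I_C = β·I_B = 11.2 mA.
But then V_CE = 10 − 11.2×4.7 = -42.5 V < V_CE(sat) = 0.2 V — impossible in the active region.
So the transistor is saturated. With V_CE = 0.2 V, I_C = (V_CC − 0.2)/R_C = 9.8/4.7 = 2.09 mA.
Check: β·I_B = 11.2 mA > I_C = 2.09 mA, confirming saturation.

saturation; I_C ≈ 2.1 mA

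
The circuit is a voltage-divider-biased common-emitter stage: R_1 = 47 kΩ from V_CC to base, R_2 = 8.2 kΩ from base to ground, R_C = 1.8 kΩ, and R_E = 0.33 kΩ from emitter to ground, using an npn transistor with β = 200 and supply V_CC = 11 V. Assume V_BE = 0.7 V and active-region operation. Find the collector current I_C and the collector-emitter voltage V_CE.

Thevenize the base divider: V_Th = V_CC·R_2/(R_1+R_2) = 11×8.2/55.2 = 1.63 V, R_Th = R_1‖R_2 = 6.98 kΩ.
Base-emitter loop: V_Th = I_B·R_Th + V_BE + (β+1)I_B·R_E, so I_B = (1.63 − 0.7) / (6.98 + 201×0.33) = 0.0127 mA.
I_C = β·I_B = 200×0.0127 = 2.55 mA, and I_E = (β+1)I_B = 2.56 mA.
V_CE = V_CC − I_C·R_C − I_E·R_E = 11 − 2.55×1.8 − 2.56×0.33 = 5.57 V.
V_CE = 5.57 V > 0.2 V confirms active-region operation.

I_C ≈ 2.5 mA, V_CE ≈ 5.6 V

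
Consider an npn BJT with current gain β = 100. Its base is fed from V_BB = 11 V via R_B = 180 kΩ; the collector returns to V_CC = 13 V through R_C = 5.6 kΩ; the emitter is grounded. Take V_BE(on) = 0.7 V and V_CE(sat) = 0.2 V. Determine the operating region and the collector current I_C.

Assume active: I_B = (11 − 0.7)/180 = 0.0572 mA, giving I_C = β·I_B = 5.72 mA.
But then V_CE = 13 − 5.72×5.6 = -19 V < V_CE(sat) = 0.2 V — impossible in the active region.
So the transistor is saturated. With V_CE = 0.2 V, I_C = (V_CC − 0.2)/R_C = 12.8/5.6 = 2.29 mA.
Check: β·I_B = 5.72 mA > I_C = 2.29 mA, confirming saturation.

saturation; I_C ≈ 2.3 mA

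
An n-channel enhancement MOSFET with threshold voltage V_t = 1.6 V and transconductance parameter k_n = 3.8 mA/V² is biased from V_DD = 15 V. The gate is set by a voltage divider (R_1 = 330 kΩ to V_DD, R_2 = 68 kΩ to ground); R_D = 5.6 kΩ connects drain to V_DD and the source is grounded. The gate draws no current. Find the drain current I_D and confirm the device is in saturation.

I_D ≈ 1.8 mA

V_G = V_DD·R_2/(R_1+R_2) = 15×68/398 = 2.56 V. With the source grounded, V_GS = V_G = 2.56 V.
Assume saturation: I_D = (k_n/2)(V_GS − V_t)² = (3.8/2)×(2.56 − 1.6)² = 1.9×0.963² = 1.76 mA.
V_DS = V_DD − I_D·R_D = 15 − 1.76×5.6 = 5.14 V.
Saturation requires V_DS ≥ V_GS − V_t = 0.963 V; 5.14 ≥ 0.963 ✓.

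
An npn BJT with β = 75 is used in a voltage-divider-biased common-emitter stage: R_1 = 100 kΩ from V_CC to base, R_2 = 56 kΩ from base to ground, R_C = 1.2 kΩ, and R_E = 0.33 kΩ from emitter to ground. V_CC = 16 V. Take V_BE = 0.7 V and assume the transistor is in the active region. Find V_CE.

Thevenize the base divider: V_Th = V_CC·R_2/(R_1+R_2) = 16×56/156 = 5.74 V, R_Th = R_1‖R_2 = 35.9 kΩ.
Base-emitter loop: V_Th = I_B·R_Th + V_BE + (β+1)I_B·R_E, so I_B = (5.74 − 0.7) / (35.9 + 76×0.33) = 0.0827 mA.
I_C = β·I_B = 75×0.0827 = 6.2 mA, and I_E = (β+1)I_B = 6.29 mA.
V_CE = V_CC − I_C·R_C − I_E·R_E = 16 − 6.2×1.2 − 6.29×0.33 = 6.48 V.
V_CE = 6.48 V > 0.2 V confirms active-region operation.

V_CE ≈ 6.5 V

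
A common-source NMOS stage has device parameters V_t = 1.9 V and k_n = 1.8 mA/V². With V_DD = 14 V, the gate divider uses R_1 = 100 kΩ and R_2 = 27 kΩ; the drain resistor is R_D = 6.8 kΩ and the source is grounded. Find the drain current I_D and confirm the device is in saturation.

I_D ≈ 1 mA

V_G = V_DD·R_2/(R_1+R_2) = 14×27/127 = 2.98 V. With the source grounded, V_GS = V_G = 2.98 V.
Assume saturation: I_D = (k_n/2)(V_GS − V_t)² = (1.8/2)×(2.98 − 1.9)² = 0.9×1.08² = 1.04 mA.
V_DS = V_DD − I_D·R_D = 14 − 1.04×6.8 = 6.91 V.
Saturation requires V_DS ≥ V_GS − V_t = 1.08 V; 6.91 ≥ 1.08 ✓.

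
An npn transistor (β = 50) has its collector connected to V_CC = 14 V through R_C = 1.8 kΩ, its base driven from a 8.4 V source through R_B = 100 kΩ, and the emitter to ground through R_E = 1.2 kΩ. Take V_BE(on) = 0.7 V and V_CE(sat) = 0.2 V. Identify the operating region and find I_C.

Assume active. Base-emitter loop: I_B = (V_BB − V_BE)/(R_B + (β+1)R_E) = (8.4 − 0.7)/(100 + 51×1.2) = 0.0478 mA.
I_C = β·I_B = 50×0.0478 = 2.39 mA.
V_CE = V_CC − I_C·R_C − I_E·R_E = 14 − 2.39×1.8 − 2.44×1.2 = 6.78 V > V_CE(sat), so the active-region assumption holds.

active; I_C ≈ 2.4 mA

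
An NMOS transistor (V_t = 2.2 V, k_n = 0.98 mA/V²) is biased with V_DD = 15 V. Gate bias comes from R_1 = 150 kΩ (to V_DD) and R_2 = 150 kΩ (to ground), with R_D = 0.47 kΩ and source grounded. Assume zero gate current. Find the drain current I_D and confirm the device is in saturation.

V_G = V_DD·R_2/(R_1+R_2) = 15×150/300 = 7.5 V. With the source grounded, V_GS = V_G = 7.5 V.
Assume saturation: I_D = (k_n/2)(V_GS − V_t)² = (0.98/2)×(7.5 − 2.2)² = 0.49×5.3² = 13.8 mA.
V_DS = V_DD − I_D·R_D = 15 − 13.8×0.47 = 8.53 V.
Saturation requires V_DS ≥ V_GS − V_t = 5.3 V; 8.53 ≥ 5.3 ✓.

I_D ≈ 14 mA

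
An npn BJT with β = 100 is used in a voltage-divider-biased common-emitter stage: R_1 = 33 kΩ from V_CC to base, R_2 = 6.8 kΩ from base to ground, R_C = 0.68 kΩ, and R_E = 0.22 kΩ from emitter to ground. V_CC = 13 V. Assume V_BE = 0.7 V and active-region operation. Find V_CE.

Thevenize the base divider: V_Th = V_CC·R_2/(R_1+R_2) = 13×6.8/39.8 = 2.22 V, R_Th = R_1‖R_2 = 5.64 kΩ.
Base-emitter loop: V_Th = I_B·R_Th + V_BE + (β+1)I_B·R_E, so I_B = (2.22 − 0.7) / (5.64 + 101×0.22) = 0.0546 mA.
I_C = β·I_B = 100×0.0546 = 5.46 mA, and I_E = (β+1)I_B = 5.51 mA.
V_CE = V_CC − I_C·R_C − I_E·R_E = 13 − 5.46×0.68 − 5.51×0.22 = 8.07 V.
V_CE = 8.07 V > 0.2 V confirms active-region operation.

V_CE ≈ 8.1 V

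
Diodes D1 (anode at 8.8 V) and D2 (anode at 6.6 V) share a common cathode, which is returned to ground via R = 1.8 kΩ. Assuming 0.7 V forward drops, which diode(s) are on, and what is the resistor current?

Only D1 conducts; I_R ≈ 4.5 mA

Assume both conduct. Then node N would need to be at both 8.8−0.7 = 8.1 V and 6.6−0.7 = 5.9 V, which is impossible.
Assume only D1 conducts: V_N = 8.8 − 0.7 = 8.1 V, so I_R = 8.1/1.8 = 4.5 mA.
Check D2: its anode-to-cathode voltage is 6.6 − 8.1 = -1.5 V < 0.7 V, so it is off. The assumption is consistent.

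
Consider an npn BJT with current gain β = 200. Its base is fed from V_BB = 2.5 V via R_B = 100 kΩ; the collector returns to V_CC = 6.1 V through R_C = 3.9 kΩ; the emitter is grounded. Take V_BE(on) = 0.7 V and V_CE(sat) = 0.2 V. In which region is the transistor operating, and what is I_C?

saturation; I_C ≈ 1.5 mA

Assume active: I_B = (2.5 − 0.7)/100 = 0.018 mA, giving I_C = β·I_B = 3.6 mA.
But then V_CE = 6.1 − 3.6×3.9 = -7.94 V < V_CE(sat) = 0.2 V — impossible in the active region.
So the transistor is saturated. With V_CE = 0.2 V, I_C = (V_CC − 0.2)/R_C = 5.9/3.9 = 1.51 mA.
Check: β·I_B = 3.6 mA > I_C = 1.51 mA, confirming saturation.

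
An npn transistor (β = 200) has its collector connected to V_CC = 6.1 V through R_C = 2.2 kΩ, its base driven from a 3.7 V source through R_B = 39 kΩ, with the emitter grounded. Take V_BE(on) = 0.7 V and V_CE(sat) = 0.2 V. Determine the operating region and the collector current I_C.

saturation; I_C ≈ 2.7 mA

Assume active: I_B = (3.7 − 0.7)/39 = 0.0769 mA, giving I_C = β·I_B = 15.4 mA.
But then V_CE = 6.1 − 15.4×2.2 = -27.7 V < V_CE(sat) = 0.2 V — impossible in the active region.
So the transistor is saturated. With V_CE = 0.2 V, I_C = (V_CC − 0.2)/R_C = 5.9/2.2 = 2.68 mA.
Check: β·I_B = 15.4 mA > I_C = 2.68 mA, confirming saturation.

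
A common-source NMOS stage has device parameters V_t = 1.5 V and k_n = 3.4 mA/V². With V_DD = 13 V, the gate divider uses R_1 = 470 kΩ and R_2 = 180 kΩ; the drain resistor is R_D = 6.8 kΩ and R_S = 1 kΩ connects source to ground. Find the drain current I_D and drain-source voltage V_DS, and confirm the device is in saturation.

V_G = V_DD·R_2/(R_1+R_2) = 13×180/650 = 3.6 V.
Assume saturation: I_D = (k_n/2)(V_GS − V_t)² with V_GS = V_G − I_D·R_S = 3.6 − 1·I_D.
Substituting gives 1.7·I_D² − 8.14·I_D + 7.5 = 0, with roots I_D = 1.24 or 3.54 mA.
The root I_D = 3.54 mA gives V_GS = 0.0562 V ≤ V_t, so take I_D = 1.24 mA.
Then V_GS = 2.36 V and V_DS = V_DD − I_D(R_D+R_S) = 13 − 1.24×7.8 = 3.29 V.
Saturation requires V_DS ≥ V_GS − V_t = 0.856 V; 3.29 ≥ 0.856 ✓.

I_D ≈ 1.2 mA, V_DS ≈ 3.3 V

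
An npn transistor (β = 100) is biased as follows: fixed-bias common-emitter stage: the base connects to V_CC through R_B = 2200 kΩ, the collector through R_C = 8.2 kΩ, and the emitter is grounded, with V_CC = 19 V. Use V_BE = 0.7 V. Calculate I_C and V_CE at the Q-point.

Base loop: V_CC = I_B·R_B + V_BE, so I_B = (19 − 0.7)/2200 kΩ = 0.00832 mA.
In the active region I_C = β·I_B = 100 × 0.00832 = 0.832 mA.
Collector loop: V_CE = V_CC − I_C·R_C = 19 − 0.832×8.2 = 12.2 V.
Since V_CE = 12.2 V > V_CE(sat) ≈ 0.2 V, the transistor is in the active region as assumed.

I_C ≈ 0.83 mA, V_CE ≈ 12 V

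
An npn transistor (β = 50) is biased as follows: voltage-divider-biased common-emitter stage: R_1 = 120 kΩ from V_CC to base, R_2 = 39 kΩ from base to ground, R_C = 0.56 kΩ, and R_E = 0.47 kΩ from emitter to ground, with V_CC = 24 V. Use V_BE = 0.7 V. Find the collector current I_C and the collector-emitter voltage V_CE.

Thevenize the base divider: V_Th = V_CC·R_2/(R_1+R_2) = 24×39/159 = 5.89 V, R_Th = R_1‖R_2 = 29.4 kΩ.
Base-emitter loop: V_Th = I_B·R_Th + V_BE + (β+1)I_B·R_E, so I_B = (5.89 − 0.7) / (29.4 + 51×0.47) = 0.0971 mA.
I_C = β·I_B = 50×0.0971 = 4.86 mA, and I_E = (β+1)I_B = 4.95 mA.
V_CE = V_CC − I_C·R_C − I_E·R_E = 24 − 4.86×0.56 − 4.95×0.47 = 19 V.
V_CE = 19 V > 0.2 V confirms active-region operation.

I_C ≈ 4.9 mA, V_CE ≈ 19 V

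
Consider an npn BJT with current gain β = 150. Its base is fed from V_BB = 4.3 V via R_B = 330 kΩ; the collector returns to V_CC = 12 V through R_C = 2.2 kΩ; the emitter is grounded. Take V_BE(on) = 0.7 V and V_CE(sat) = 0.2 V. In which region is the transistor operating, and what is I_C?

active; I_C ≈ 1.6 mA

Assume active. Base-emitter loop: I_B = (V_BB − V_BE)/R_B = (4.3 − 0.7)/330 = 0.0109 mA.
I_C = β·I_B = 150×0.0109 = 1.64 mA.
V_CE = V_CC − I_C·R_C = 12 − 1.64×2.2 = 8.4 V > V_CE(sat), so the active-region assumption holds.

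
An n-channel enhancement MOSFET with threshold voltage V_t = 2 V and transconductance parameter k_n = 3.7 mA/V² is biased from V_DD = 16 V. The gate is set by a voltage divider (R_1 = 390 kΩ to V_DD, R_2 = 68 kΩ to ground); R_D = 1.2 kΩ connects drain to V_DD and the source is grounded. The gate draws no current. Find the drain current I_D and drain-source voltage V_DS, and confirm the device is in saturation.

V_G = V_DD·R_2/(R_1+R_2) = 16×68/458 = 2.38 V. With the source grounded, V_GS = V_G = 2.38 V.
Assume saturation: I_D = (k_n/2)(V_GS − V_t)² = (3.7/2)×(2.38 − 2)² = 1.85×0.376² = 0.261 mA.
V_DS = V_DD − I_D·R_D = 16 − 0.261×1.2 = 15.7 V.
Saturation requires V_DS ≥ V_GS − V_t = 0.376 V; 15.7 ≥ 0.376 ✓.

I_D ≈ 0.26 mA, V_DS ≈ 16 V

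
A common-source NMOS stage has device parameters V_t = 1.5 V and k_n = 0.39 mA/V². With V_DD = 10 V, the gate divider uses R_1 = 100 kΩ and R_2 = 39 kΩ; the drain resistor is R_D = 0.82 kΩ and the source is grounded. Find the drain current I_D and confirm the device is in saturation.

V_G = V_DD·R_2/(R_1+R_2) = 10×39/139 = 2.81 V. With the source grounded, V_GS = V_G = 2.81 V.
Assume saturation: I_D = (k_n/2)(V_GS − V_t)² = (0.39/2)×(2.81 − 1.5)² = 0.195×1.31² = 0.332 mA.
V_DS = V_DD − I_D·R_D = 10 − 0.332×0.82 = 9.73 V.
Saturation requires V_DS ≥ V_GS − V_t = 1.31 V; 9.73 ≥ 1.31 ✓.

I_D ≈ 0.33 mA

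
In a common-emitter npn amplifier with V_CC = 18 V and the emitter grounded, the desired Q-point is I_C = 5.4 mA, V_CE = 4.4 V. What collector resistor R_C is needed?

Collector loop: V_CC = I_C·R_C + V_CE.
R_C = (V_CC − V_CE)/I_C = (18 − 4.4)/5.4 = 2.52 kΩ.

R_C ≈ 2.5 kΩ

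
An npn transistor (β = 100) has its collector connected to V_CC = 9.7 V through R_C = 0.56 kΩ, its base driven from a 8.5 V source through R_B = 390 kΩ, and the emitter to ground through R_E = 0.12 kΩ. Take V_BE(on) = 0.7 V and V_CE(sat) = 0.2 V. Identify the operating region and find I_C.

active; I_C ≈ 1.9 mA

Assume active. Base-emitter loop: I_B = (V_BB − V_BE)/(R_B + (β+1)R_E) = (8.5 − 0.7)/(390 + 101×0.12) = 0.0194 mA.
I_C = β·I_B = 100×0.0194 = 1.94 mA.
V_CE = V_CC − I_C·R_C − I_E·R_E = 9.7 − 1.94×0.56 − 1.96×0.12 = 8.38 V > V_CE(sat), so the active-region assumption holds.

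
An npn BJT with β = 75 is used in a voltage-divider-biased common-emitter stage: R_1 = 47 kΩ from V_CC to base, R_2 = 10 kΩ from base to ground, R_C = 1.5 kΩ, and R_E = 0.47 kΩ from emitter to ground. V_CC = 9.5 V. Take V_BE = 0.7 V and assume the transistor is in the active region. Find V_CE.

Thevenize the base divider: V_Th = V_CC·R_2/(R_1+R_2) = 9.5×10/57 = 1.67 V, R_Th = R_1‖R_2 = 8.25 kΩ.
Base-emitter loop: V_Th = I_B·R_Th + V_BE + (β+1)I_B·R_E, so I_B = (1.67 − 0.7) / (8.25 + 76×0.47) = 0.022 mA.
I_C = β·I_B = 75×0.022 = 1.65 mA, and I_E = (β+1)I_B = 1.67 mA.
V_CE = V_CC − I_C·R_C − I_E·R_E = 9.5 − 1.65×1.5 − 1.67×0.47 = 6.24 V.
V_CE = 6.24 V > 0.2 V confirms active-region operation.

V_CE ≈ 6.2 V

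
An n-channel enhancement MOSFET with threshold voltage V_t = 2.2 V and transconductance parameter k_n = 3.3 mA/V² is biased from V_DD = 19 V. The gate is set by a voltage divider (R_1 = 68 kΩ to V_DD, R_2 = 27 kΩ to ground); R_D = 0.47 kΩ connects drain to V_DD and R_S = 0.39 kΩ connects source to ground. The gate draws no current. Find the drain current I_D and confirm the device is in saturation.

I_D ≈ 4.1 mA

V_G = V_DD·R_2/(R_1+R_2) = 19×27/95 = 5.4 V.
Assume saturation: I_D = (k_n/2)(V_GS − V_t)² with V_GS = V_G − I_D·R_S = 5.4 − 0.39·I_D.
Substituting gives 0.251·I_D² − 5.12·I_D + 16.9 = 0, with roots I_D = 4.14 or 16.3 mA.
The root I_D = 16.3 mA gives V_GS = -0.938 V ≤ V_t, so take I_D = 4.14 mA.
Then V_GS = 3.78 V and V_DS = V_DD − I_D(R_D+R_S) = 19 − 4.14×0.86 = 15.4 V.
Saturation requires V_DS ≥ V_GS − V_t = 1.58 V; 15.4 ≥ 1.58 ✓.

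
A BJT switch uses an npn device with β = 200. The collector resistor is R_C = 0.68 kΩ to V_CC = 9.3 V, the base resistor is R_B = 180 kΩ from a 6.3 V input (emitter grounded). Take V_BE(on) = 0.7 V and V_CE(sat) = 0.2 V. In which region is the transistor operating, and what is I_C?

active; I_C ≈ 6.2 mA

Assume active. Base-emitter loop: I_B = (V_BB − V_BE)/R_B = (6.3 − 0.7)/180 = 0.0311 mA.
I_C = β·I_B = 200×0.0311 = 6.22 mA.
V_CE = V_CC − I_C·R_C = 9.3 − 6.22×0.68 = 5.07 V > V_CE(sat), so the active-region assumption holds.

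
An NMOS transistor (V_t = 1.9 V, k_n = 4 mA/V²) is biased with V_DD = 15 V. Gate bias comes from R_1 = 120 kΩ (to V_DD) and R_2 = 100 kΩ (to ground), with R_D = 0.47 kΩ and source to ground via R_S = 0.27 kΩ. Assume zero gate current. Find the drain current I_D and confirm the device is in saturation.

V_G = V_DD·R_2/(R_1+R_2) = 15×100/220 = 6.82 V.
Assume saturation: I_D = (k_n/2)(V_GS − V_t)² with V_GS = V_G − I_D·R_S = 6.82 − 0.27·I_D.
Substituting gives 0.146·I_D² − 6.31·I_D + 48.4 = 0, with roots I_D = 9.95 or 33.3 mA.
The root I_D = 33.3 mA gives V_GS = -2.18 V ≤ V_t, so take I_D = 9.95 mA.
Then V_GS = 4.13 V and V_DS = V_DD − I_D(R_D+R_S) = 15 − 9.95×0.74 = 7.63 V.
Saturation requires V_DS ≥ V_GS − V_t = 2.23 V; 7.63 ≥ 2.23 ✓.

I_D ≈ 10 mA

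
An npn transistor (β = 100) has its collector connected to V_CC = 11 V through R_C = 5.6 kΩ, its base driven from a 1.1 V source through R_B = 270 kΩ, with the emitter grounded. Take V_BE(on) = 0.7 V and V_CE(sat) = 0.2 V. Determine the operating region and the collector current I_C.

Assume active. Base-emitter loop: I_B = (V_BB − V_BE)/R_B = (1.1 − 0.7)/270 = 0.00148 mA.
I_C = β·I_B = 100×0.00148 = 0.148 mA.
V_CE = V_CC − I_C·R_C = 11 − 0.148×5.6 = 10.2 V > V_CE(sat), so the active-region assumption holds.

active; I_C ≈ 0.15 mA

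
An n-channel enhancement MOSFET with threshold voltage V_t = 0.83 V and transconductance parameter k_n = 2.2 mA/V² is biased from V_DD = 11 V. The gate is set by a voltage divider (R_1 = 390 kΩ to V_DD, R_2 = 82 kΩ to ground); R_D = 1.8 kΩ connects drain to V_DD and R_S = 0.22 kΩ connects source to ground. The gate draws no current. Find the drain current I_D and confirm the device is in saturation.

V_G = V_DD·R_2/(R_1+R_2) = 11×82/472 = 1.91 V.
Assume saturation: I_D = (k_n/2)(V_GS − V_t)² with V_GS = V_G − I_D·R_S = 1.91 − 0.22·I_D.
Substituting gives 0.0532·I_D² − 1.52·I_D + 1.29 = 0, with roots I_D = 0.87 or 27.7 mA.
The root I_D = 27.7 mA gives V_GS = -4.19 V ≤ V_t, so take I_D = 0.87 mA.
Then V_GS = 1.72 V and V_DS = V_DD − I_D(R_D+R_S) = 11 − 0.87×2.02 = 9.24 V.
Saturation requires V_DS ≥ V_GS − V_t = 0.89 V; 9.24 ≥ 0.89 ✓.

I_D ≈ 0.87 mA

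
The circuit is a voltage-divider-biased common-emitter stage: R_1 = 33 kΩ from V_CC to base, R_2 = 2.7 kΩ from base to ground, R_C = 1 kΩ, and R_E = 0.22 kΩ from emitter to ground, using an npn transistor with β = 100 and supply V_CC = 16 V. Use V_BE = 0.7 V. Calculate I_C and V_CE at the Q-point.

I_C ≈ 2.1 mA, V_CE ≈ 13 V

Thevenize the base divider: V_Th = V_CC·R_2/(R_1+R_2) = 16×2.7/35.7 = 1.21 V, R_Th = R_1‖R_2 = 2.5 kΩ.
Base-emitter loop: V_Th = I_B·R_Th + V_BE + (β+1)I_B·R_E, so I_B = (1.21 − 0.7) / (2.5 + 101×0.22) = 0.0206 mA.
I_C = β·I_B = 100×0.0206 = 2.06 mA, and I_E = (β+1)I_B = 2.08 mA.
V_CE = V_CC − I_C·R_C − I_E·R_E = 16 − 2.06×1 − 2.08×0.22 = 13.5 V.
V_CE = 13.5 V > 0.2 V confirms active-region operation.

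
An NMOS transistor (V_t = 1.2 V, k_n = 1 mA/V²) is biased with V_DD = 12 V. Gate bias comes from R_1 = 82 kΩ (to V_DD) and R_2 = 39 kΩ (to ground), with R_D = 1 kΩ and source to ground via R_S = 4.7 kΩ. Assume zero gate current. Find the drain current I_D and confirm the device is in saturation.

I_D ≈ 0.38 mA

V_G = V_DD·R_2/(R_1+R_2) = 12×39/121 = 3.87 V.
Assume saturation: I_D = (k_n/2)(V_GS − V_t)² with V_GS = V_G − I_D·R_S = 3.87 − 4.7·I_D.
Substituting gives 11·I_D² − 13.5·I_D + 3.56 = 0, with roots I_D = 0.382 or 0.844 mA.
The root I_D = 0.844 mA gives V_GS = -0.0993 V ≤ V_t, so take I_D = 0.382 mA.
Then V_GS = 2.07 V and V_DS = V_DD − I_D(R_D+R_S) = 12 − 0.382×5.7 = 9.82 V.
Saturation requires V_DS ≥ V_GS − V_t = 0.874 V; 9.82 ≥ 0.874 ✓.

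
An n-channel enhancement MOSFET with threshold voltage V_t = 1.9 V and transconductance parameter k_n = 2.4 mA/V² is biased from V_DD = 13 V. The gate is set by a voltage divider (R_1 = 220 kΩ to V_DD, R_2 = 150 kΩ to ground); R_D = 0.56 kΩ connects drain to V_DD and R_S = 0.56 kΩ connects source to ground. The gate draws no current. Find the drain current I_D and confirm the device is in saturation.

I_D ≈ 3.1 mA

V_G = V_DD·R_2/(R_1+R_2) = 13×150/370 = 5.27 V.
Assume saturation: I_D = (k_n/2)(V_GS − V_t)² with V_GS = V_G − I_D·R_S = 5.27 − 0.56·I_D.
Substituting gives 0.376·I_D² − 5.53·I_D + 13.6 = 0, with roots I_D = 3.13 or 11.6 mA.
The root I_D = 11.6 mA gives V_GS = -1.2 V ≤ V_t, so take I_D = 3.13 mA.
Then V_GS = 3.52 V and V_DS = V_DD − I_D(R_D+R_S) = 13 − 3.13×1.12 = 9.49 V.
Saturation requires V_DS ≥ V_GS − V_t = 1.62 V; 9.49 ≥ 1.62 ✓.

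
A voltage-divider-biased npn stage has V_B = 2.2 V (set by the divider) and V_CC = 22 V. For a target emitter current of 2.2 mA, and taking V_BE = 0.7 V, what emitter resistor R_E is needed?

R_E ≈ 0.68 kΩ

V_E = V_B − V_BE = 2.2 − 0.7 = 1.5 V.
R_E = V_E / I_E = 1.5 / 2.2 = 0.682 kΩ.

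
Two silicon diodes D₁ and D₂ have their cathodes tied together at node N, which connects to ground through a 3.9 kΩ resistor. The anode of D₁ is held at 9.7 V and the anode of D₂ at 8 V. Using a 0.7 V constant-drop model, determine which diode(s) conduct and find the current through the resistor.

Assume both conduct. Then node N would need to be at both 9.7−0.7 = 9 V and 8−0.7 = 7.3 V, which is impossible.
Assume only D₁ conducts: V_N = 9.7 − 0.7 = 9 V, so I_R = 9/3.9 = 2.31 mA.
Check D₂: its anode-to-cathode voltage is 8 − 9 = -1 V < 0.7 V, so it is off. The assumption is consistent.

Only D₁ conducts; I_R ≈ 2.3 mA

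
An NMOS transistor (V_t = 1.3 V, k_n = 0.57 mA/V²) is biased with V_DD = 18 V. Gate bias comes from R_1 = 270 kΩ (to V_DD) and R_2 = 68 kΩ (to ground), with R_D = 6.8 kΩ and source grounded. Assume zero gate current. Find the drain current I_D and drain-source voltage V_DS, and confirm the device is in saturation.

V_G = V_DD·R_2/(R_1+R_2) = 18×68/338 = 3.62 V. With the source grounded, V_GS = V_G = 3.62 V.
Assume saturation: I_D = (k_n/2)(V_GS − V_t)² = (0.57/2)×(3.62 − 1.3)² = 0.285×2.32² = 1.54 mA.
V_DS = V_DD − I_D·R_D = 18 − 1.54×6.8 = 7.56 V.
Saturation requires V_DS ≥ V_GS − V_t = 2.32 V; 7.56 ≥ 2.32 ✓.

I_D ≈ 1.5 mA, V_DS ≈ 7.6 V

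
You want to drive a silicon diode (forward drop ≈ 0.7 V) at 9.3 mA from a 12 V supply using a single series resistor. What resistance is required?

The resistor drops V_S − V_D = 12 − 0.7 = 11.3 V at 9.3 mA.
R = 11.3 V / 9.3 mA = 1.22 kΩ.

R ≈ 1.2 kΩ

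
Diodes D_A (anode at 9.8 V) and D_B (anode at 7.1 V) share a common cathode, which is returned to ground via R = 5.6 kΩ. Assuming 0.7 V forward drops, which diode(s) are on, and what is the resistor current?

Only D_A conducts; I_R ≈ 1.6 mA

Assume both conduct. Then node N would need to be at both 9.8−0.7 = 9.1 V and 7.1−0.7 = 6.4 V, which is impossible.
Assume only D_A conducts: V_N = 9.8 − 0.7 = 9.1 V, so I_R = 9.1/5.6 = 1.63 mA.
Check D_B: its anode-to-cathode voltage is 7.1 − 9.1 = -2 V < 0.7 V, so it is off. The assumption is consistent.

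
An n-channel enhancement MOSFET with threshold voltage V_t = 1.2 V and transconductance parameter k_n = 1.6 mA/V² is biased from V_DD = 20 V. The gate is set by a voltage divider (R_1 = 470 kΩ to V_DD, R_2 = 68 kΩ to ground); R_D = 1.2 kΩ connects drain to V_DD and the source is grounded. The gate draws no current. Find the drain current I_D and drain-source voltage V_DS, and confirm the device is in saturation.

I_D ≈ 1.4 mA, V_DS ≈ 18 V

V_G = V_DD·R_2/(R_1+R_2) = 20×68/538 = 2.53 V. With the source grounded, V_GS = V_G = 2.53 V.
Assume saturation: I_D = (k_n/2)(V_GS − V_t)² = (1.6/2)×(2.53 − 1.2)² = 0.8×1.33² = 1.41 mA.
V_DS = V_DD − I_D·R_D = 20 − 1.41×1.2 = 18.3 V.
Saturation requires V_DS ≥ V_GS − V_t = 1.33 V; 18.3 ≥ 1.33 ✓.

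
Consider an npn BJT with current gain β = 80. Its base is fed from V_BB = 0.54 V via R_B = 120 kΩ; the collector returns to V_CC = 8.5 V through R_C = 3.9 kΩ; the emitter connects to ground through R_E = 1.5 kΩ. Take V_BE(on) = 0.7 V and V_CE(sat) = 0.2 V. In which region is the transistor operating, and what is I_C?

cutoff; I_C ≈ 0

V_BB = 0.54 V ≤ V_BE(on) = 0.7 V, so the base-emitter junction is not forward biased.
The transistor is in cutoff: I_B = I_C = 0.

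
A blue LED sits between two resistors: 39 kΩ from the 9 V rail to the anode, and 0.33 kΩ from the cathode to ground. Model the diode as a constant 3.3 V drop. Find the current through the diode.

I ≈ 0.14 mA

The two resistors are in series with the diode, so KVL gives 9 = I·39 + 3.3 + I·0.33.
I = (9 − 3.3) / (39 + 0.33) kΩ = 5.7 / 39.3 = 0.145 mA.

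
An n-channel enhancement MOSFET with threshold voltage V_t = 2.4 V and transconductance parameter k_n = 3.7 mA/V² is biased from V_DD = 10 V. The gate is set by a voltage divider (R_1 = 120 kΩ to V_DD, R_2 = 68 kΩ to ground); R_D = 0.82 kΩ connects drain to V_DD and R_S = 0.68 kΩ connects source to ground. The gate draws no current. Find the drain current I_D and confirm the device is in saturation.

I_D ≈ 0.81 mA

V_G = V_DD·R_2/(R_1+R_2) = 10×68/188 = 3.62 V.
Assume saturation: I_D = (k_n/2)(V_GS − V_t)² with V_GS = V_G − I_D·R_S = 3.62 − 0.68·I_D.
Substituting gives 0.855·I_D² − 4.06·I_D + 2.74 = 0, with roots I_D = 0.814 or 3.93 mA.
The root I_D = 3.93 mA gives V_GS = 0.942 V ≤ V_t, so take I_D = 0.814 mA.
Then V_GS = 3.06 V and V_DS = V_DD − I_D(R_D+R_S) = 10 − 0.814×1.5 = 8.78 V.
Saturation requires V_DS ≥ V_GS − V_t = 0.663 V; 8.78 ≥ 0.663 ✓.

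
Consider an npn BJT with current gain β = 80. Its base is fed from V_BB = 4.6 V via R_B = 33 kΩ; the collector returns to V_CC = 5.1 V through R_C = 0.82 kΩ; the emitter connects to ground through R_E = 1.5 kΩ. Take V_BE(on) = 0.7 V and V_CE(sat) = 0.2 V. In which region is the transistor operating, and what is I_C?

Assume active. Base-emitter loop: I_B = (V_BB − V_BE)/(R_B + (β+1)R_E) = (4.6 − 0.7)/(33 + 81×1.5) = 0.0252 mA.
I_C = β·I_B = 80×0.0252 = 2.02 mA.
V_CE = V_CC − I_C·R_C − I_E·R_E = 5.1 − 2.02×0.82 − 2.04×1.5 = 0.377 V > V_CE(sat), so the active-region assumption holds.

active; I_C ≈ 2 mA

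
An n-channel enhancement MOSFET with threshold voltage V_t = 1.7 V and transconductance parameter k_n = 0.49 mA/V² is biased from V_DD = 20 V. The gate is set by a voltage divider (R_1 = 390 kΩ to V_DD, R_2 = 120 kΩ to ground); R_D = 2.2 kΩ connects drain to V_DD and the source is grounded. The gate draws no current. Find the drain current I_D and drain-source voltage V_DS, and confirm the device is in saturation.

V_G = V_DD·R_2/(R_1+R_2) = 20×120/510 = 4.71 V. With the source grounded, V_GS = V_G = 4.71 V.
Assume saturation: I_D = (k_n/2)(V_GS − V_t)² = (0.49/2)×(4.71 − 1.7)² = 0.245×3.01² = 2.21 mA.
V_DS = V_DD − I_D·R_D = 20 − 2.21×2.2 = 15.1 V.
Saturation requires V_DS ≥ V_GS − V_t = 3.01 V; 15.1 ≥ 3.01 ✓.

I_D ≈ 2.2 mA, V_DS ≈ 15 V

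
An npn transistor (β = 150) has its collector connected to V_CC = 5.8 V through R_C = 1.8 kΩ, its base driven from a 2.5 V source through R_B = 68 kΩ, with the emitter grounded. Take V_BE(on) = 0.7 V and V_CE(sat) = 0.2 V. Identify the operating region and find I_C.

Assume active: I_B = (2.5 − 0.7)/68 = 0.0265 mA, giving I_C = β·I_B = 3.97 mA.
But then V_CE = 5.8 − 3.97×1.8 = -1.35 V < V_CE(sat) = 0.2 V — impossible in the active region.
So the transistor is saturated. With V_CE = 0.2 V, I_C = (V_CC − 0.2)/R_C = 5.6/1.8 = 3.11 mA.
Check: β·I_B = 3.97 mA > I_C = 3.11 mA, confirming saturation.

saturation; I_C ≈ 3.1 mA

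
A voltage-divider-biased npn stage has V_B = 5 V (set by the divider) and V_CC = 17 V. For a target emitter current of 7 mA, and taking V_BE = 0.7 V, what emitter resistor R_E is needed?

V_E = V_B − V_BE = 5 − 0.7 = 4.3 V.
R_E = V_E / I_E = 4.3 / 7 = 0.614 kΩ.

R_E ≈ 0.61 kΩ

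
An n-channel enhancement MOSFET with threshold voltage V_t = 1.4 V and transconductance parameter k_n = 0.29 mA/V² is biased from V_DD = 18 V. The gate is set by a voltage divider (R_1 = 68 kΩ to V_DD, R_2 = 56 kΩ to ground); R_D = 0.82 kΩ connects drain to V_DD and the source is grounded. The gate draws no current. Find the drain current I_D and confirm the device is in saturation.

I_D ≈ 6.6 mA

V_G = V_DD·R_2/(R_1+R_2) = 18×56/124 = 8.13 V. With the source grounded, V_GS = V_G = 8.13 V.
Assume saturation: I_D = (k_n/2)(V_GS − V_t)² = (0.29/2)×(8.13 − 1.4)² = 0.145×6.73² = 6.57 mA.
V_DS = V_DD − I_D·R_D = 18 − 6.57×0.82 = 12.6 V.
Saturation requires V_DS ≥ V_GS − V_t = 6.73 V; 12.6 ≥ 6.73 ✓.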